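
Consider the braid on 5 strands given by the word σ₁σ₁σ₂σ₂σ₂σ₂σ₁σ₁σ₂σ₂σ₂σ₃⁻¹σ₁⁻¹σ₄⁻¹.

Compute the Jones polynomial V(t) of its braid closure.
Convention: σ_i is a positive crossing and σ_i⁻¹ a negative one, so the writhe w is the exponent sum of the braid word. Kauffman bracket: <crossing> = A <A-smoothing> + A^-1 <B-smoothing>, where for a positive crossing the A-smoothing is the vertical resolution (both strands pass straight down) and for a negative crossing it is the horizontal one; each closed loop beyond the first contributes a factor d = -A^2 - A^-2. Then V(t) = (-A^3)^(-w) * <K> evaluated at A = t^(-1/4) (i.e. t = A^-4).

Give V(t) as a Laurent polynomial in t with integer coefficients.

The presented braid s1 s1 s2 s2 s2 s2 s1 s1 s2 s2 s2 s3^-1 s1^-1 s4^-1 on 5 strands reduces by inverse Markov moves (closure unchanged at each step):
  Destabilize: the word has the form β·s4^-1 where s4^-1 occurs only as the final letter (β ∈ B_4); drop it and the last strand → 4 strands.
  Deconjugate: the word is γ·β·γ⁻¹ with γ = s1 (prefix) and γ⁻¹ = s1^-1 (suffix); strip both.
  Destabilize: the word has the form β·s3^-1 where s3^-1 occurs only as the final letter (β ∈ B_3); drop it and the last strand → 3 strands.
Reduced to β = s1 s2 s2 s2 s2 s1 s1 s2 s2 s2 on 3 strands, 10 crossings.
Compute on β:
Braid: s1 s2 s2 s2 s2 s1 s1 s2 s2 s2 on 3 strands, 10 crossings.
Writhe w = (#positive) - (#negative) = 10 - 0 = 10.
Computing the Kauffman bracket via state sum. There are 2^10 = 1024 states.
For each crossing: s=0 is the vertical smoothing, s=1 horizontal. Crossing k contributes A^(sign_k * (1 - 2*s_k)); loop factor d = -A^2 - A^-2.
Tabulate the states by total A-exponent and number of loops L (A-exp: L × count):
  A^10: L=3 ×1
  A^8: L=2 ×10
  A^6: L=1 ×21, L=3 ×24
  A^4: L=2 ×84, L=4 ×36
  A^2: L=1 ×24, L=3 ×151, L=5 ×35
  A^0: L=2 ×72, L=4 ×159, L=6 ×21
  A^-2: L=3 ×98, L=5 ×105, L=7 ×7
  A^-4: L=4 ×76, L=6 ×43, L=8 ×1
  A^-6: L=5 ×35, L=7 ×10
  A^-8: L=6 ×9, L=8 ×1
  A^-10: L=7 ×1
Each group contributes A^e * Σ count * d^(L-1):
Powers of d = -A^2 - A^-2: d^2 = A^4 + 2 + A^-4; d^3 = -A^6 - 3*A^2 - 3*A^-2 - A^-6; d^4 = A^8 + 4*A^4 + 6 + 4*A^-4 + A^-8; d^5 = -A^10 - 5*A^6 - 10*A^2 - 10*A^-2 - 5*A^-6 - A^-10; d^6 = A^12 + 6*A^8 + 15*A^4 + 20 + 15*A^-4 + 6*A^-8 + A^-12; d^7 = -A^14 - 7*A^10 - 21*A^6 - 35*A^2 - 35*A^-2 - 21*A^-6 - 7*A^-10 - A^-14.
  A^10 * (d^2) = A^14 + 2*A^10 + A^6
  A^8 * (10*d) = -10*A^10 - 10*A^6
  A^6 * (21 + 24*d^2) = 24*A^10 + 69*A^6 + 24*A^2
  A^4 * (84*d + 36*d^3) = -36*A^10 - 192*A^6 - 192*A^2 - 36*A^-2
  A^2 * (24 + 151*d^2 + 35*d^4) = 35*A^10 + 291*A^6 + 536*A^2 + 291*A^-2 + 35*A^-6
  A^0 * (72*d + 159*d^3 + 21*d^5) = -21*A^10 - 264*A^6 - 759*A^2 - 759*A^-2 - 264*A^-6 - 21*A^-10
  A^-2 * (98*d^2 + 105*d^4 + 7*d^6) = 7*A^10 + 147*A^6 + 623*A^2 + 966*A^-2 + 623*A^-6 + 147*A^-10 + 7*A^-14
  A^-4 * (76*d^3 + 43*d^5 + d^7) = -A^10 - 50*A^6 - 312*A^2 - 693*A^-2 - 693*A^-6 - 312*A^-10 - 50*A^-14 - A^-18
  A^-6 * (35*d^4 + 10*d^6) = 10*A^6 + 95*A^2 + 290*A^-2 + 410*A^-6 + 290*A^-10 + 95*A^-14 + 10*A^-18
  A^-8 * (9*d^5 + d^7) = -A^6 - 16*A^2 - 66*A^-2 - 125*A^-6 - 125*A^-10 - 66*A^-14 - 16*A^-18 - A^-22
  A^-10 * (d^6) = A^2 + 6*A^-2 + 15*A^-6 + 20*A^-10 + 15*A^-14 + 6*A^-18 + A^-22
Summing the groups: <K> = A^14 + A^6 - A^-2 + A^-6 - A^-10 + A^-14 - A^-18
Normalise by the writhe: (-A^3)^(-w) = (-A^3)^(-10) = A^-30, so f(A) = A^-30 * <K> = A^-16 + A^-24 - A^-32 + A^-36 - A^-40 + A^-44 - A^-48.
Substitute A = t^(-1/4), i.e. A^e → t^(-e/4): V(t) = -t^12 + t^11 - t^10 + t^9 - t^8 + t^6 + t^4

Answer: -t^12 + t^11 - t^10 + t^9 - t^8 + t^6 + t^4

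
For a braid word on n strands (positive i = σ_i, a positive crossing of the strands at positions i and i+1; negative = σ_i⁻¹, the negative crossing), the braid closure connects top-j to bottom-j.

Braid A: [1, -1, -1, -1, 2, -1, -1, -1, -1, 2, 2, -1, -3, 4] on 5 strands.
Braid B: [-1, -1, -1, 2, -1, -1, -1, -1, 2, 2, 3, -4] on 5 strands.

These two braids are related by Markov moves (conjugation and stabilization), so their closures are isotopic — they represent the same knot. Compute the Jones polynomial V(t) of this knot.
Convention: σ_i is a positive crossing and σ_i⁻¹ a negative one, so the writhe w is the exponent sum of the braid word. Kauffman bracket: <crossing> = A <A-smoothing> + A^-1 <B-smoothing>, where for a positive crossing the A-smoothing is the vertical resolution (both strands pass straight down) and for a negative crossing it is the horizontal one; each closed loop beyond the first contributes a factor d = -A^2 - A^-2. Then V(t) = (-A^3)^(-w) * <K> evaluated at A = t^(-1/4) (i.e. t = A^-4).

Markov-equivalent braids have isotopic closures, hence identical knot invariants. Strip the Markov moves from each word to reach a common short braid β, then compute V(t) once on β.
Braid A: s1 s1^-1 s1^-1 s1^-1 s2 s1^-1 s1^-1 s1^-1 s1^-1 s2 s2 s1^-1 s3^-1 s4 on 5 strands reduces by inverse Markov moves (closure unchanged at each step):
  Destabilize: the word has the form β·s4 where s4 occurs only as the final letter (β ∈ B_4); drop it and the last strand → 4 strands.
  Destabilize: the word has the form β·s3^-1 where s3^-1 occurs only as the final letter (β ∈ B_3); drop it and the last strand → 3 strands.
  Deconjugate: the word is γ·β·γ⁻¹ with γ = s1 (prefix) and γ⁻¹ = s1^-1 (suffix); strip both.
Reduced to β = s1^-1 s1^-1 s1^-1 s2 s1^-1 s1^-1 s1^-1 s1^-1 s2 s2 on 3 strands, 10 crossings.
Braid B: s1^-1 s1^-1 s1^-1 s2 s1^-1 s1^-1 s1^-1 s1^-1 s2 s2 s3 s4^-1 on 5 strands reduces by inverse Markov moves (closure unchanged at each step):
  Destabilize: the word has the form β·s4^-1 where s4^-1 occurs only as the final letter (β ∈ B_4); drop it and the last strand → 4 strands.
  Destabilize: the word has the form β·s3 where s3 occurs only as the final letter (β ∈ B_3); drop it and the last strand → 3 strands.
Reduced to β = s1^-1 s1^-1 s1^-1 s2 s1^-1 s1^-1 s1^-1 s1^-1 s2 s2 on 3 strands, 10 crossings.
Both give the same β = s1^-1 s1^-1 s1^-1 s2 s1^-1 s1^-1 s1^-1 s1^-1 s2 s2 on 3 strands, so one state sum suffices:
Braid: s1^-1 s1^-1 s1^-1 s2 s1^-1 s1^-1 s1^-1 s1^-1 s2 s2 on 3 strands, 10 crossings.
Writhe w = (#positive) - (#negative) = 3 - 7 = -4.
Enumerate smoothing states for the bracket polynomial. There are 2^10 = 1024 states.
Smooth each crossing (0=||, 1=⌣⌢); contribution A^(Σ sign_k(1-2s_k)) * d^(L-1).
Tabulate the states by total A-exponent and number of loops L (A-exp: L × count):
  A^10: L=8 ×1
  A^8: L=7 ×10
  A^6: L=6 ×44, L=8 ×1
  A^4: L=5 ×112, L=7 ×8
  A^2: L=4 ×182, L=6 ×28
  A^0: L=3 ×194, L=5 ×58
  A^-2: L=2 ×130, L=4 ×79, L=6 ×1
  A^-4: L=1 ×45, L=3 ×70, L=5 ×5
  A^-6: L=2 ×36, L=4 ×9
  A^-8: L=3 ×10
  A^-10: L=4 ×1
Each group contributes A^e * Σ count * d^(L-1):
Powers of d = -A^2 - A^-2: d^2 = A^4 + 2 + A^-4; d^3 = -A^6 - 3*A^2 - 3*A^-2 - A^-6; d^4 = A^8 + 4*A^4 + 6 + 4*A^-4 + A^-8; d^5 = -A^10 - 5*A^6 - 10*A^2 - 10*A^-2 - 5*A^-6 - A^-10; d^6 = A^12 + 6*A^8 + 15*A^4 + 20 + 15*A^-4 + 6*A^-8 + A^-12; d^7 = -A^14 - 7*A^10 - 21*A^6 - 35*A^2 - 35*A^-2 - 21*A^-6 - 7*A^-10 - A^-14.
  A^10 * (d^7) = -A^24 - 7*A^20 - 21*A^16 - 35*A^12 - 35*A^8 - 21*A^4 - 7 - A^-4
  A^8 * (10*d^6) = 10*A^20 + 60*A^16 + 150*A^12 + 200*A^8 + 150*A^4 + 60 + 10*A^-4
  A^6 * (44*d^5 + d^7) = -A^20 - 51*A^16 - 241*A^12 - 475*A^8 - 475*A^4 - 241 - 51*A^-4 - A^-8
  A^4 * (112*d^4 + 8*d^6) = 8*A^16 + 160*A^12 + 568*A^8 + 832*A^4 + 568 + 160*A^-4 + 8*A^-8
  A^2 * (182*d^3 + 28*d^5) = -28*A^12 - 322*A^8 - 826*A^4 - 826 - 322*A^-4 - 28*A^-8
  A^0 * (194*d^2 + 58*d^4) = 58*A^8 + 426*A^4 + 736 + 426*A^-4 + 58*A^-8
  A^-2 * (130*d + 79*d^3 + d^5) = -A^8 - 84*A^4 - 377 - 377*A^-4 - 84*A^-8 - A^-12
  A^-4 * (45 + 70*d^2 + 5*d^4) = 5*A^4 + 90 + 215*A^-4 + 90*A^-8 + 5*A^-12
  A^-6 * (36*d + 9*d^3) = -9 - 63*A^-4 - 63*A^-8 - 9*A^-12
  A^-8 * (10*d^2) = 10*A^-4 + 20*A^-8 + 10*A^-12
  A^-10 * (d^3) = -A^-4 - 3*A^-8 - 3*A^-12 - A^-16
Summing the groups: <K> = -A^24 + 2*A^20 - 4*A^16 + 6*A^12 - 7*A^8 + 7*A^4 - 6 + 6*A^-4 - 3*A^-8 + 2*A^-12 - A^-16
Normalise by the writhe: (-A^3)^(-w) = (-A^3)^(4) = A^12, so f(A) = A^12 * <K> = -A^36 + 2*A^32 - 4*A^28 + 6*A^24 - 7*A^20 + 7*A^16 - 6*A^12 + 6*A^8 - 3*A^4 + 2 - A^-4.
Substitute A = t^(-1/4), i.e. A^e → t^(-e/4): V(t) = -t + 2 - 3*t^-1 + 6*t^-2 - 6*t^-3 + 7*t^-4 - 7*t^-5 + 6*t^-6 - 4*t^-7 + 2*t^-8 - t^-9

Answer: -t + 2 - 3*t^-1 + 6*t^-2 - 6*t^-3 + 7*t^-4 - 7*t^-5 + 6*t^-6 - 4*t^-7 + 2*t^-8 - t^-9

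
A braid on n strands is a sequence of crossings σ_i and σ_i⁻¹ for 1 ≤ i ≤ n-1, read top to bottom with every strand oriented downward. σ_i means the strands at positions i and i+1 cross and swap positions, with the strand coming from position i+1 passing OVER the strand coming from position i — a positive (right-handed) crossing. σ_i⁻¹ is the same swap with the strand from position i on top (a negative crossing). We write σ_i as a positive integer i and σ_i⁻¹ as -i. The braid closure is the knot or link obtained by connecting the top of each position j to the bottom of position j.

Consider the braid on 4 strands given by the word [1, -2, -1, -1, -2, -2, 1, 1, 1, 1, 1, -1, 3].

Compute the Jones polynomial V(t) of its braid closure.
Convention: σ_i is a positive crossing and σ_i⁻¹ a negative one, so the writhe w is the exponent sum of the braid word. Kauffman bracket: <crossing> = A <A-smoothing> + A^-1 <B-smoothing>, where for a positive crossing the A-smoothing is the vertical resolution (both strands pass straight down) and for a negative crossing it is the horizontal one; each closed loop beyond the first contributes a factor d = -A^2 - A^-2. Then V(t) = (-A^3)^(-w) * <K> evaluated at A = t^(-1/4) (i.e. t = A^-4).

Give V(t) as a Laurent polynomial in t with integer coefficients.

The presented braid s1 s2^-1 s1^-1 s1^-1 s2^-1 s2^-1 s1 s1 s1 s1 s1 s1^-1 s3 on 4 strands reduces by inverse Markov moves (closure unchanged at each step):
  Destabilize: the word has the form β·s3 where s3 occurs only as the final letter (β ∈ B_3); drop it and the last strand → 3 strands.
  Deconjugate: the word is γ·β·γ⁻¹ with γ = s1 (prefix) and γ⁻¹ = s1^-1 (suffix); strip both.
Reduced to β = s2^-1 s1^-1 s1^-1 s2^-1 s2^-1 s1 s1 s1 s1 s1 on 3 strands, 10 crossings.
Compute on β:
Braid: s2^-1 s1^-1 s1^-1 s2^-1 s2^-1 s1 s1 s1 s1 s1 on 3 strands, 10 crossings.
Writhe w = (#positive) - (#negative) = 5 - 5 = 0.
Enumerate smoothing states for the bracket polynomial. There are 2^10 = 1024 states.
Smooth each crossing (0=||, 1=⌣⌢); contribution A^(Σ sign_k(1-2s_k)) * d^(L-1).
Tabulate the states by total A-exponent and number of loops L (A-exp: L × count):
  A^10: L=4 ×1
  A^8: L=3 ×10
  A^6: L=2 ×29, L=4 ×16
  A^4: L=1 ×26, L=3 ×74, L=5 ×20
  A^2: L=2 ×90, L=4 ×105, L=6 ×15
  A^0: L=1 ×15, L=3 ×141, L=5 ×90, L=7 ×6
  A^-2: L=2 ×35, L=4 ×130, L=6 ×44, L=8 ×1
  A^-4: L=3 ×40, L=5 ×69, L=7 ×11
  A^-6: L=4 ×25, L=6 ×19, L=8 ×1
  A^-8: L=5 ×8, L=7 ×2
  A^-10: L=6 ×1
Each group contributes A^e * Σ count * d^(L-1):
Powers of d = -A^2 - A^-2: d^2 = A^4 + 2 + A^-4; d^3 = -A^6 - 3*A^2 - 3*A^-2 - A^-6; d^4 = A^8 + 4*A^4 + 6 + 4*A^-4 + A^-8; d^5 = -A^10 - 5*A^6 - 10*A^2 - 10*A^-2 - 5*A^-6 - A^-10; d^6 = A^12 + 6*A^8 + 15*A^4 + 20 + 15*A^-4 + 6*A^-8 + A^-12; d^7 = -A^14 - 7*A^10 - 21*A^6 - 35*A^2 - 35*A^-2 - 21*A^-6 - 7*A^-10 - A^-14.
  A^10 * (d^3) = -A^16 - 3*A^12 - 3*A^8 - A^4
  A^8 * (10*d^2) = 10*A^12 + 20*A^8 + 10*A^4
  A^6 * (29*d + 16*d^3) = -16*A^12 - 77*A^8 - 77*A^4 - 16
  A^4 * (26 + 74*d^2 + 20*d^4) = 20*A^12 + 154*A^8 + 294*A^4 + 154 + 20*A^-4
  A^2 * (90*d + 105*d^3 + 15*d^5) = -15*A^12 - 180*A^8 - 555*A^4 - 555 - 180*A^-4 - 15*A^-8
  A^0 * (15 + 141*d^2 + 90*d^4 + 6*d^6) = 6*A^12 + 126*A^8 + 591*A^4 + 957 + 591*A^-4 + 126*A^-8 + 6*A^-12
  A^-2 * (35*d + 130*d^3 + 44*d^5 + d^7) = -A^12 - 51*A^8 - 371*A^4 - 900 - 900*A^-4 - 371*A^-8 - 51*A^-12 - A^-16
  A^-4 * (40*d^2 + 69*d^4 + 11*d^6) = 11*A^8 + 135*A^4 + 481 + 714*A^-4 + 481*A^-8 + 135*A^-12 + 11*A^-16
  A^-6 * (25*d^3 + 19*d^5 + d^7) = -A^8 - 26*A^4 - 141 - 300*A^-4 - 300*A^-8 - 141*A^-12 - 26*A^-16 - A^-20
  A^-8 * (8*d^4 + 2*d^6) = 2*A^4 + 20 + 62*A^-4 + 88*A^-8 + 62*A^-12 + 20*A^-16 + 2*A^-20
  A^-10 * (d^5) = -1 - 5*A^-4 - 10*A^-8 - 10*A^-12 - 5*A^-16 - A^-20
Summing the groups: <K> = -A^16 + A^12 - A^8 + 2*A^4 - 1 + 2*A^-4 - A^-8 + A^-12 - A^-16
Normalise by the writhe: (-A^3)^(-w) = (-A^3)^(0) = 1, so f(A) = 1 * <K> = -A^16 + A^12 - A^8 + 2*A^4 - 1 + 2*A^-4 - A^-8 + A^-12 - A^-16.
Substitute A = t^(-1/4), i.e. A^e → t^(-e/4): V(t) = -t^4 + t^3 - t^2 + 2*t - 1 + 2*t^-1 - t^-2 + t^-3 - t^-4

Answer: -t^4 + t^3 - t^2 + 2*t - 1 + 2*t^-1 - t^-2 + t^-3 - t^-4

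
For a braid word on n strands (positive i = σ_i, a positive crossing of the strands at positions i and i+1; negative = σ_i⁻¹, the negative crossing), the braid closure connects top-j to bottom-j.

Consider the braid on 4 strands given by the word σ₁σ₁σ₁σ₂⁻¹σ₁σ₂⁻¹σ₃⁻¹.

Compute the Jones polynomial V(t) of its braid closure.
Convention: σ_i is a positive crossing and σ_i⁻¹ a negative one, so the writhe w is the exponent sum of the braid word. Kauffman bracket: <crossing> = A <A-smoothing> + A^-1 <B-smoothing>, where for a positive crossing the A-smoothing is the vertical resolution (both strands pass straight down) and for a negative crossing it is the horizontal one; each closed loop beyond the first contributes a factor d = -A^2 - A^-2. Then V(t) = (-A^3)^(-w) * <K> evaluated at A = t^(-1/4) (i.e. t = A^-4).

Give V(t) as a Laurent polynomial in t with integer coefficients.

t^5 - 2*t^4 + 2*t^3 - 2*t^2 + 2*t - 1 + t^-1

Derivation:
The presented braid s1 s1 s1 s2^-1 s1 s2^-1 s3^-1 on 4 strands reduces by inverse Markov moves (closure unchanged at each step):
  Destabilize: the word has the form β·s3^-1 where s3^-1 occurs only as the final letter (β ∈ B_3); drop it and the last strand → 3 strands.
Reduced to β = s1 s1 s1 s2^-1 s1 s2^-1 on 3 strands, 6 crossings.
Compute on β:
Braid: s1 s1 s1 s2^-1 s1 s2^-1 on 3 strands, 6 crossings.
Writhe w = (#positive) - (#negative) = 4 - 2 = 2.
Computing the Kauffman bracket via state sum. There are 2^6 = 64 states.
Each crossing splits two ways (0=vertical, 1=horizontal). The state's weight is A^(#A-smoothings - #B-smoothings) * d^(loops - 1).
Tabulate the states by total A-exponent and number of loops L (A-exp: L × count):
  A^6: L=3 ×1
  A^4: L=2 ×6
  A^2: L=1 ×11, L=3 ×4
  A^0: L=2 ×19, L=4 ×1
  A^-2: L=3 ×15
  A^-4: L=4 ×6
  A^-6: L=5 ×1
Each group contributes A^e * Σ count * d^(L-1):
Powers of d = -A^2 - A^-2: d^2 = A^4 + 2 + A^-4; d^3 = -A^6 - 3*A^2 - 3*A^-2 - A^-6; d^4 = A^8 + 4*A^4 + 6 + 4*A^-4 + A^-8.
  A^6 * (d^2) = A^10 + 2*A^6 + A^2
  A^4 * (6*d) = -6*A^6 - 6*A^2
  A^2 * (11 + 4*d^2) = 4*A^6 + 19*A^2 + 4*A^-2
  A^0 * (19*d + d^3) = -A^6 - 22*A^2 - 22*A^-2 - A^-6
  A^-2 * (15*d^2) = 15*A^2 + 30*A^-2 + 15*A^-6
  A^-4 * (6*d^3) = -6*A^2 - 18*A^-2 - 18*A^-6 - 6*A^-10
  A^-6 * (d^4) = A^2 + 4*A^-2 + 6*A^-6 + 4*A^-10 + A^-14
Summing the groups: <K> = A^10 - A^6 + 2*A^2 - 2*A^-2 + 2*A^-6 - 2*A^-10 + A^-14
Normalise by the writhe: (-A^3)^(-w) = (-A^3)^(-2) = A^-6, so f(A) = A^-6 * <K> = A^4 - 1 + 2*A^-4 - 2*A^-8 + 2*A^-12 - 2*A^-16 + A^-20.
Substitute A = t^(-1/4), i.e. A^e → t^(-e/4): V(t) = t^5 - 2*t^4 + 2*t^3 - 2*t^2 + 2*t - 1 + t^-1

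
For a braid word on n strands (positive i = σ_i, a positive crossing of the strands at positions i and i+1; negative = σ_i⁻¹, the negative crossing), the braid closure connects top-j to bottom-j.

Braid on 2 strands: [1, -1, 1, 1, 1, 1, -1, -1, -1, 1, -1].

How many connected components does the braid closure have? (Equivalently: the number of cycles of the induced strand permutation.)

Track the strand permutation on 2 strands, starting from identity.
  step 1: s1 swaps positions 1,2 -> [2 1]
  step 2: s1^-1 swaps positions 1,2 -> [1 2]
  step 3: s1 swaps positions 1,2 -> [2 1]
  step 4: s1 swaps positions 1,2 -> [1 2]
  step 5: s1 swaps positions 1,2 -> [2 1]
  step 6: s1 swaps positions 1,2 -> [1 2]
  step 7: s1^-1 swaps positions 1,2 -> [2 1]
  step 8: s1^-1 swaps positions 1,2 -> [1 2]
  step 9: s1^-1 swaps positions 1,2 -> [2 1]
  step 10: s1 swaps positions 1,2 -> [1 2]
  step 11: s1^-1 swaps positions 1,2 -> [2 1]
Final permutation (position -> original strand): [2 1]
Closure components = cycle count of this permutation = 1.

Answer: 1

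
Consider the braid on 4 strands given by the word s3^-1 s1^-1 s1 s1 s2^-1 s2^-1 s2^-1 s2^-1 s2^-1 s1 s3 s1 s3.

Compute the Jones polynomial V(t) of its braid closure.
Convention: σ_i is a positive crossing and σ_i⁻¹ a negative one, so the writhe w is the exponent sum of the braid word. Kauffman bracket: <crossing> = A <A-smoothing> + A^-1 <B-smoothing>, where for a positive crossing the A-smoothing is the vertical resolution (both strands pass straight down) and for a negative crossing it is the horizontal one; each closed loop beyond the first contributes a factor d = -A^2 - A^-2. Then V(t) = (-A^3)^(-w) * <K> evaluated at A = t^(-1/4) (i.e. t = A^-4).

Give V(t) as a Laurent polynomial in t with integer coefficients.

The presented braid s3^-1 s1^-1 s1 s1 s2^-1 s2^-1 s2^-1 s2^-1 s2^-1 s1 s3 s1 s3 on 4 strands reduces by inverse Markov moves (closure unchanged at each step):
  Deconjugate: the word is γ·β·γ⁻¹ with γ = s3^-1 s1^-1 (prefix) and γ⁻¹ = s1 s3 (suffix); strip both.
  Destabilize: the word has the form β·s3 where s3 occurs only as the final letter (β ∈ B_3); drop it and the last strand → 3 strands.
Reduced to β = s1 s1 s2^-1 s2^-1 s2^-1 s2^-1 s2^-1 s1 on 3 strands, 8 crossings.
Compute on β:
Braid: s1 s1 s2^-1 s2^-1 s2^-1 s2^-1 s2^-1 s1 on 3 strands, 8 crossings.
Writhe w = (#positive) - (#negative) = 3 - 5 = -2.
State-sum expansion of <K>. There are 2^8 = 256 states.
Smooth each crossing (0=||, 1=⌣⌢); contribution A^(Σ sign_k(1-2s_k)) * d^(L-1).
Tabulate the states by total A-exponent and number of loops L (A-exp: L × count):
  A^8: L=6 ×1
  A^6: L=5 ×8
  A^4: L=4 ×25, L=6 ×3
  A^2: L=3 ×40, L=5 ×15, L=7 ×1
  A^0: L=2 ×35, L=4 ×30, L=6 ×5
  A^-2: L=1 ×15, L=3 ×31, L=5 ×10
  A^-4: L=2 ×18, L=4 ×10
  A^-6: L=3 ×8
  A^-8: L=4 ×1
Each group contributes A^e * Σ count * d^(L-1):
Powers of d = -A^2 - A^-2: d^2 = A^4 + 2 + A^-4; d^3 = -A^6 - 3*A^2 - 3*A^-2 - A^-6; d^4 = A^8 + 4*A^4 + 6 + 4*A^-4 + A^-8; d^5 = -A^10 - 5*A^6 - 10*A^2 - 10*A^-2 - 5*A^-6 - A^-10; d^6 = A^12 + 6*A^8 + 15*A^4 + 20 + 15*A^-4 + 6*A^-8 + A^-12.
  A^8 * (d^5) = -A^18 - 5*A^14 - 10*A^10 - 10*A^6 - 5*A^2 - A^-2
  A^6 * (8*d^4) = 8*A^14 + 32*A^10 + 48*A^6 + 32*A^2 + 8*A^-2
  A^4 * (25*d^3 + 3*d^5) = -3*A^14 - 40*A^10 - 105*A^6 - 105*A^2 - 40*A^-2 - 3*A^-6
  A^2 * (40*d^2 + 15*d^4 + d^6) = A^14 + 21*A^10 + 115*A^6 + 190*A^2 + 115*A^-2 + 21*A^-6 + A^-10
  A^0 * (35*d + 30*d^3 + 5*d^5) = -5*A^10 - 55*A^6 - 175*A^2 - 175*A^-2 - 55*A^-6 - 5*A^-10
  A^-2 * (15 + 31*d^2 + 10*d^4) = 10*A^6 + 71*A^2 + 137*A^-2 + 71*A^-6 + 10*A^-10
  A^-4 * (18*d + 10*d^3) = -10*A^2 - 48*A^-2 - 48*A^-6 - 10*A^-10
  A^-6 * (8*d^2) = 8*A^-2 + 16*A^-6 + 8*A^-10
  A^-8 * (d^3) = -A^-2 - 3*A^-6 - 3*A^-10 - A^-14
Summing the groups: <K> = -A^18 + A^14 - 2*A^10 + 3*A^6 - 2*A^2 + 3*A^-2 - A^-6 + A^-10 - A^-14
Normalise by the writhe: (-A^3)^(-w) = (-A^3)^(2) = A^6, so f(A) = A^6 * <K> = -A^24 + A^20 - 2*A^16 + 3*A^12 - 2*A^8 + 3*A^4 - 1 + A^-4 - A^-8.
Substitute A = t^(-1/4), i.e. A^e → t^(-e/4): V(t) = -t^2 + t - 1 + 3*t^-1 - 2*t^-2 + 3*t^-3 - 2*t^-4 + t^-5 - t^-6

Answer: -t^2 + t - 1 + 3*t^-1 - 2*t^-2 + 3*t^-3 - 2*t^-4 + t^-5 - t^-6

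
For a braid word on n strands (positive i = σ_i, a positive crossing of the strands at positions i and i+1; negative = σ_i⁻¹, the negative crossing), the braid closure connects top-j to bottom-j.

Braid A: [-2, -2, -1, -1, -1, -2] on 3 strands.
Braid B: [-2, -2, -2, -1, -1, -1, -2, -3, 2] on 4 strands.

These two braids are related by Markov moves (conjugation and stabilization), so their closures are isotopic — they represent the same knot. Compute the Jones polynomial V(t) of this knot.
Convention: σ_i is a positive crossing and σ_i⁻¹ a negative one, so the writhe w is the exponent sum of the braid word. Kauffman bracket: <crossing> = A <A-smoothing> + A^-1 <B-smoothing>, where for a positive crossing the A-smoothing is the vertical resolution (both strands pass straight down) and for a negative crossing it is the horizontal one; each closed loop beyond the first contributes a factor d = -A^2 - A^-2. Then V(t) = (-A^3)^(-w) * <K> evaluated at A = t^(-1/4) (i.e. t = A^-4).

Markov-equivalent braids have isotopic closures, hence identical knot invariants. Strip the Markov moves from each word to reach a common short braid β, then compute V(t) once on β.
Braid A: s2^-1 s2^-1 s1^-1 s1^-1 s1^-1 s2^-1 on 3 strands has no conjugating prefix/suffix or stabilization to strip; take β = s2^-1 s2^-1 s1^-1 s1^-1 s1^-1 s2^-1.
Braid B: s2^-1 s2^-1 s2^-1 s1^-1 s1^-1 s1^-1 s2^-1 s3^-1 s2 on 4 strands reduces by inverse Markov moves (closure unchanged at each step):
  Deconjugate: the word is γ·β·γ⁻¹ with γ = s2^-1 (prefix) and γ⁻¹ = s2 (suffix); strip both.
  Destabilize: the word has the form β·s3^-1 where s3^-1 occurs only as the final letter (β ∈ B_3); drop it and the last strand → 3 strands.
Reduced to β = s2^-1 s2^-1 s1^-1 s1^-1 s1^-1 s2^-1 on 3 strands, 6 crossings.
Both give the same β = s2^-1 s2^-1 s1^-1 s1^-1 s1^-1 s2^-1 on 3 strands, so one state sum suffices:
Braid: s2^-1 s2^-1 s1^-1 s1^-1 s1^-1 s2^-1 on 3 strands, 6 crossings.
Writhe w = (#positive) - (#negative) = 0 - 6 = -6.
Computing the Kauffman bracket via state sum. There are 2^6 = 64 states.
For each crossing: s=0 is the vertical smoothing, s=1 horizontal. Crossing k contributes A^(sign_k * (1 - 2*s_k)); loop factor d = -A^2 - A^-2.
Tabulate the states by total A-exponent and number of loops L (A-exp: L × count):
  A^6: L=5 ×1
  A^4: L=4 ×6
  A^2: L=3 ×15
  A^0: L=2 ×18, L=4 ×2
  A^-2: L=1 ×9, L=3 ×6
  A^-4: L=2 ×6
  A^-6: L=3 ×1
Each group contributes A^e * Σ count * d^(L-1):
Powers of d = -A^2 - A^-2: d^2 = A^4 + 2 + A^-4; d^3 = -A^6 - 3*A^2 - 3*A^-2 - A^-6; d^4 = A^8 + 4*A^4 + 6 + 4*A^-4 + A^-8.
  A^6 * (d^4) = A^14 + 4*A^10 + 6*A^6 + 4*A^2 + A^-2
  A^4 * (6*d^3) = -6*A^10 - 18*A^6 - 18*A^2 - 6*A^-2
  A^2 * (15*d^2) = 15*A^6 + 30*A^2 + 15*A^-2
  A^0 * (18*d + 2*d^3) = -2*A^6 - 24*A^2 - 24*A^-2 - 2*A^-6
  A^-2 * (9 + 6*d^2) = 6*A^2 + 21*A^-2 + 6*A^-6
  A^-4 * (6*d) = -6*A^-2 - 6*A^-6
  A^-6 * (d^2) = A^-2 + 2*A^-6 + A^-10
Summing the groups: <K> = A^14 - 2*A^10 + A^6 - 2*A^2 + 2*A^-2 + A^-10
Normalise by the writhe: (-A^3)^(-w) = (-A^3)^(6) = A^18, so f(A) = A^18 * <K> = A^32 - 2*A^28 + A^24 - 2*A^20 + 2*A^16 + A^8.
Substitute A = t^(-1/4), i.e. A^e → t^(-e/4): V(t) = t^-2 + 2*t^-4 - 2*t^-5 + t^-6 - 2*t^-7 + t^-8

Answer: t^-2 + 2*t^-4 - 2*t^-5 + t^-6 - 2*t^-7 + t^-8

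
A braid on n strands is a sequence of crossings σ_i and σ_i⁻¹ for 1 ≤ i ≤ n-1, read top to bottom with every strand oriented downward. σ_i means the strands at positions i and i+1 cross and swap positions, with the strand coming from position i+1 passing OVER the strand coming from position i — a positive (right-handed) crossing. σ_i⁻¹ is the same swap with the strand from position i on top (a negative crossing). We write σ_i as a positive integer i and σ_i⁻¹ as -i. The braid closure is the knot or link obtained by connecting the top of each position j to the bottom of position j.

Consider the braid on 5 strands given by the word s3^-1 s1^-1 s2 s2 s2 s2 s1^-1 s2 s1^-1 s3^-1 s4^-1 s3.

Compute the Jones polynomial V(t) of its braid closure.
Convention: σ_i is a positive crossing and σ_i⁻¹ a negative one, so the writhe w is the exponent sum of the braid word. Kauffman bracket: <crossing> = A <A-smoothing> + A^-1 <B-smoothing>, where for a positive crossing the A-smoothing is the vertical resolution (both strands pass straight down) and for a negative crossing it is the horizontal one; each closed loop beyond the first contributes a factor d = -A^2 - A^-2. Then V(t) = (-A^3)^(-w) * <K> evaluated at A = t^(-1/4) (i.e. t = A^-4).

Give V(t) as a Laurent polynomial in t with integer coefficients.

The presented braid s3^-1 s1^-1 s2 s2 s2 s2 s1^-1 s2 s1^-1 s3^-1 s4^-1 s3 on 5 strands reduces by inverse Markov moves (closure unchanged at each step):
  Deconjugate: the word is γ·β·γ⁻¹ with γ = s3^-1 (prefix) and γ⁻¹ = s3 (suffix); strip both.
  Destabilize: the word has the form β·s4^-1 where s4^-1 occurs only as the final letter (β ∈ B_4); drop it and the last strand → 4 strands.
  Destabilize: the word has the form β·s3^-1 where s3^-1 occurs only as the final letter (β ∈ B_3); drop it and the last strand → 3 strands.
Reduced to β = s1^-1 s2 s2 s2 s2 s1^-1 s2 s1^-1 on 3 strands, 8 crossings.
Compute on β:
Braid: s1^-1 s2 s2 s2 s2 s1^-1 s2 s1^-1 on 3 strands, 8 crossings.
Writhe w = (#positive) - (#negative) = 5 - 3 = 2.
Computing the Kauffman bracket via state sum. There are 2^8 = 256 states.
Smooth each crossing (0=||, 1=⌣⌢); contribution A^(Σ sign_k(1-2s_k)) * d^(L-1).
Tabulate the states by total A-exponent and number of loops L (A-exp: L × count):
  A^8: L=4 ×1
  A^6: L=3 ×8
  A^4: L=2 ×22, L=4 ×6
  A^2: L=1 ×23, L=3 ×29, L=5 ×4
  A^0: L=2 ×47, L=4 ×22, L=6 ×1
  A^-2: L=3 ×48, L=5 ×8
  A^-4: L=4 ×27, L=6 ×1
  A^-6: L=5 ×8
  A^-8: L=6 ×1
Each group contributes A^e * Σ count * d^(L-1):
Powers of d = -A^2 - A^-2: d^2 = A^4 + 2 + A^-4; d^3 = -A^6 - 3*A^2 - 3*A^-2 - A^-6; d^4 = A^8 + 4*A^4 + 6 + 4*A^-4 + A^-8; d^5 = -A^10 - 5*A^6 - 10*A^2 - 10*A^-2 - 5*A^-6 - A^-10.
  A^8 * (d^3) = -A^14 - 3*A^10 - 3*A^6 - A^2
  A^6 * (8*d^2) = 8*A^10 + 16*A^6 + 8*A^2
  A^4 * (22*d + 6*d^3) = -6*A^10 - 40*A^6 - 40*A^2 - 6*A^-2
  A^2 * (23 + 29*d^2 + 4*d^4) = 4*A^10 + 45*A^6 + 105*A^2 + 45*A^-2 + 4*A^-6
  A^0 * (47*d + 22*d^3 + d^5) = -A^10 - 27*A^6 - 123*A^2 - 123*A^-2 - 27*A^-6 - A^-10
  A^-2 * (48*d^2 + 8*d^4) = 8*A^6 + 80*A^2 + 144*A^-2 + 80*A^-6 + 8*A^-10
  A^-4 * (27*d^3 + d^5) = -A^6 - 32*A^2 - 91*A^-2 - 91*A^-6 - 32*A^-10 - A^-14
  A^-6 * (8*d^4) = 8*A^2 + 32*A^-2 + 48*A^-6 + 32*A^-10 + 8*A^-14
  A^-8 * (d^5) = -A^2 - 5*A^-2 - 10*A^-6 - 10*A^-10 - 5*A^-14 - A^-18
Summing the groups: <K> = -A^14 + 2*A^10 - 2*A^6 + 4*A^2 - 4*A^-2 + 4*A^-6 - 3*A^-10 + 2*A^-14 - A^-18
Normalise by the writhe: (-A^3)^(-w) = (-A^3)^(-2) = A^-6, so f(A) = A^-6 * <K> = -A^8 + 2*A^4 - 2 + 4*A^-4 - 4*A^-8 + 4*A^-12 - 3*A^-16 + 2*A^-20 - A^-24.
Substitute A = t^(-1/4), i.e. A^e → t^(-e/4): V(t) = -t^6 + 2*t^5 - 3*t^4 + 4*t^3 - 4*t^2 + 4*t - 2 + 2*t^-1 - t^-2

Answer: -t^6 + 2*t^5 - 3*t^4 + 4*t^3 - 4*t^2 + 4*t - 2 + 2*t^-1 - t^-2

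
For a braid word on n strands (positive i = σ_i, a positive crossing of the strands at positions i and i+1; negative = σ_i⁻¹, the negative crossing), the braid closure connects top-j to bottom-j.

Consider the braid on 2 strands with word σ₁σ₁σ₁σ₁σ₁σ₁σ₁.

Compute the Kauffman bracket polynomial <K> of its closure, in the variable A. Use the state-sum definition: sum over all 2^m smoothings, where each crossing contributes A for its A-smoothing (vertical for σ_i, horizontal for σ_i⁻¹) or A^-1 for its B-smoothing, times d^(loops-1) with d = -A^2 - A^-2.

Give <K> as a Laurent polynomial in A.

-A^9 - A + A^-3 - A^-7 + A^-11 - A^-15 + A^-19

Derivation:
Braid: s1 s1 s1 s1 s1 s1 s1 on 2 strands, 7 crossings.
Writhe w = (#positive) - (#negative) = 7 - 0 = 7.
Computing the Kauffman bracket via state sum. There are 2^7 = 128 states.
Each crossing splits two ways (0=vertical, 1=horizontal). The state's weight is A^(#A-smoothings - #B-smoothings) * d^(loops - 1).
Tabulate the states by total A-exponent and number of loops L (A-exp: L × count):
  A^7: L=2 ×1
  A^5: L=1 ×7
  A^3: L=2 ×21
  A^1: L=3 ×35
  A^-1: L=4 ×35
  A^-3: L=5 ×21
  A^-5: L=6 ×7
  A^-7: L=7 ×1
Each group contributes A^e * Σ count * d^(L-1):
Powers of d = -A^2 - A^-2: d^2 = A^4 + 2 + A^-4; d^3 = -A^6 - 3*A^2 - 3*A^-2 - A^-6; d^4 = A^8 + 4*A^4 + 6 + 4*A^-4 + A^-8; d^5 = -A^10 - 5*A^6 - 10*A^2 - 10*A^-2 - 5*A^-6 - A^-10; d^6 = A^12 + 6*A^8 + 15*A^4 + 20 + 15*A^-4 + 6*A^-8 + A^-12.
  A^7 * (d) = -A^9 - A^5
  A^5 * (7) = 7*A^5
  A^3 * (21*d) = -21*A^5 - 21*A
  A^1 * (35*d^2) = 35*A^5 + 70*A + 35*A^-3
  A^-1 * (35*d^3) = -35*A^5 - 105*A - 105*A^-3 - 35*A^-7
  A^-3 * (21*d^4) = 21*A^5 + 84*A + 126*A^-3 + 84*A^-7 + 21*A^-11
  A^-5 * (7*d^5) = -7*A^5 - 35*A - 70*A^-3 - 70*A^-7 - 35*A^-11 - 7*A^-15
  A^-7 * (d^6) = A^5 + 6*A + 15*A^-3 + 20*A^-7 + 15*A^-11 + 6*A^-15 + A^-19
Summing the groups: <K> = -A^9 - A + A^-3 - A^-7 + A^-11 - A^-15 + A^-19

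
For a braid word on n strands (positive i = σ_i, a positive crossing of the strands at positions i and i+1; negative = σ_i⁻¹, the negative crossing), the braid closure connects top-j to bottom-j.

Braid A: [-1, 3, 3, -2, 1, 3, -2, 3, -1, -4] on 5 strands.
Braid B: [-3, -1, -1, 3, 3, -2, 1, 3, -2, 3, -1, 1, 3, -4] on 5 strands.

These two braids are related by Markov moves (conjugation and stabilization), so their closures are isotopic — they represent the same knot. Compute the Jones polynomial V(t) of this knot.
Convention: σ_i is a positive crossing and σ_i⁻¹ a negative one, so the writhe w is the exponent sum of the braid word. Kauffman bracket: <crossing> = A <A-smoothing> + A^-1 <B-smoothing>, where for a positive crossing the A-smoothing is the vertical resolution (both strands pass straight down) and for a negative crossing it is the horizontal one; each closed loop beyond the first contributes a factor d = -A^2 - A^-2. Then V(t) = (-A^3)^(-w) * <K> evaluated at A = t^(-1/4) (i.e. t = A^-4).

Markov-equivalent braids have isotopic closures, hence identical knot invariants. Strip the Markov moves from each word to reach a common short braid β, then compute V(t) once on β.
Braid A: s1^-1 s3 s3 s2^-1 s1 s3 s2^-1 s3 s1^-1 s4^-1 on 5 strands reduces by inverse Markov moves (closure unchanged at each step):
  Destabilize: the word has the form β·s4^-1 where s4^-1 occurs only as the final letter (β ∈ B_4); drop it and the last strand → 4 strands.
Reduced to β = s1^-1 s3 s3 s2^-1 s1 s3 s2^-1 s3 s1^-1 on 4 strands, 9 crossings.
Braid B: s3^-1 s1^-1 s1^-1 s3 s3 s2^-1 s1 s3 s2^-1 s3 s1^-1 s1 s3 s4^-1 on 5 strands reduces by inverse Markov moves (closure unchanged at each step):
  Destabilize: the word has the form β·s4^-1 where s4^-1 occurs only as the final letter (β ∈ B_4); drop it and the last strand → 4 strands.
  Deconjugate: the word is γ·β·γ⁻¹ with γ = s3^-1 s1^-1 (prefix) and γ⁻¹ = s1 s3 (suffix); strip both.
Reduced to β = s1^-1 s3 s3 s2^-1 s1 s3 s2^-1 s3 s1^-1 on 4 strands, 9 crossings.
Both give the same β = s1^-1 s3 s3 s2^-1 s1 s3 s2^-1 s3 s1^-1 on 4 strands, so one state sum suffices:
Braid: s1^-1 s3 s3 s2^-1 s1 s3 s2^-1 s3 s1^-1 on 4 strands, 9 crossings.
Writhe w = (#positive) - (#negative) = 5 - 4 = 1.
Enumerate smoothing states for the bracket polynomial. There are 2^9 = 512 states.
Each crossing splits two ways (0=vertical, 1=horizontal). The state's weight is A^(#A-smoothings - #B-smoothings) * d^(loops - 1).
Tabulate the states by total A-exponent and number of loops L (A-exp: L × count):
  A^9: L=4 ×1
  A^7: L=3 ×9
  A^5: L=2 ×29, L=4 ×7
  A^3: L=1 ×30, L=3 ×52, L=5 ×2
  A^1: L=2 ×83, L=4 ×43
  A^-1: L=1 ×11, L=3 ×93, L=5 ×22
  A^-3: L=2 ×19, L=4 ×58, L=6 ×7
  A^-5: L=3 ×15, L=5 ×20, L=7 ×1
  A^-7: L=4 ×6, L=6 ×3
  A^-9: L=5 ×1
Each group contributes A^e * Σ count * d^(L-1):
Powers of d = -A^2 - A^-2: d^2 = A^4 + 2 + A^-4; d^3 = -A^6 - 3*A^2 - 3*A^-2 - A^-6; d^4 = A^8 + 4*A^4 + 6 + 4*A^-4 + A^-8; d^5 = -A^10 - 5*A^6 - 10*A^2 - 10*A^-2 - 5*A^-6 - A^-10; d^6 = A^12 + 6*A^8 + 15*A^4 + 20 + 15*A^-4 + 6*A^-8 + A^-12.
  A^9 * (d^3) = -A^15 - 3*A^11 - 3*A^7 - A^3
  A^7 * (9*d^2) = 9*A^11 + 18*A^7 + 9*A^3
  A^5 * (29*d + 7*d^3) = -7*A^11 - 50*A^7 - 50*A^3 - 7*A^-1
  A^3 * (30 + 52*d^2 + 2*d^4) = 2*A^11 + 60*A^7 + 146*A^3 + 60*A^-1 + 2*A^-5
  A^1 * (83*d + 43*d^3) = -43*A^7 - 212*A^3 - 212*A^-1 - 43*A^-5
  A^-1 * (11 + 93*d^2 + 22*d^4) = 22*A^7 + 181*A^3 + 329*A^-1 + 181*A^-5 + 22*A^-9
  A^-3 * (19*d + 58*d^3 + 7*d^5) = -7*A^7 - 93*A^3 - 263*A^-1 - 263*A^-5 - 93*A^-9 - 7*A^-13
  A^-5 * (15*d^2 + 20*d^4 + d^6) = A^7 + 26*A^3 + 110*A^-1 + 170*A^-5 + 110*A^-9 + 26*A^-13 + A^-17
  A^-7 * (6*d^3 + 3*d^5) = -3*A^3 - 21*A^-1 - 48*A^-5 - 48*A^-9 - 21*A^-13 - 3*A^-17
  A^-9 * (d^4) = A^-1 + 4*A^-5 + 6*A^-9 + 4*A^-13 + A^-17
Summing the groups: <K> = -A^15 + A^11 - 2*A^7 + 3*A^3 - 3*A^-1 + 3*A^-5 - 3*A^-9 + 2*A^-13 - A^-17
Normalise by the writhe: (-A^3)^(-w) = (-A^3)^(-1) = -A^-3, so f(A) = -A^-3 * <K> = A^12 - A^8 + 2*A^4 - 3 + 3*A^-4 - 3*A^-8 + 3*A^-12 - 2*A^-16 + A^-20.
Substitute A = t^(-1/4), i.e. A^e → t^(-e/4): V(t) = t^5 - 2*t^4 + 3*t^3 - 3*t^2 + 3*t - 3 + 2*t^-1 - t^-2 + t^-3

Answer: t^5 - 2*t^4 + 3*t^3 - 3*t^2 + 3*t - 3 + 2*t^-1 - t^-2 + t^-3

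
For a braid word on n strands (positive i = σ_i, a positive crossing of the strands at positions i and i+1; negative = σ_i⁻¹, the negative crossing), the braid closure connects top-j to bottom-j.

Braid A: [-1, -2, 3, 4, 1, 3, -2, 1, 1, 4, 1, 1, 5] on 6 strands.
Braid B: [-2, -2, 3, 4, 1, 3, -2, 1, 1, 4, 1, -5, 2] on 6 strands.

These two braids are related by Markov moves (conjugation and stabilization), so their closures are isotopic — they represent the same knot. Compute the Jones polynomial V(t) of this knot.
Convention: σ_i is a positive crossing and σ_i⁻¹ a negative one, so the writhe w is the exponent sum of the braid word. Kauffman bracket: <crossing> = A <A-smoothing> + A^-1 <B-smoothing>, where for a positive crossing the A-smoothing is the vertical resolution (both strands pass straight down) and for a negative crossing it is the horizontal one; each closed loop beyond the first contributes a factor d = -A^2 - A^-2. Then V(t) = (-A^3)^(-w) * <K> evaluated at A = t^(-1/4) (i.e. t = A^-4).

Markov-equivalent braids have isotopic closures, hence identical knot invariants. Strip the Markov moves from each word to reach a common short braid β, then compute V(t) once on β.
Braid A: s1^-1 s2^-1 s3 s4 s1 s3 s2^-1 s1 s1 s4 s1 s1 s5 on 6 strands reduces by inverse Markov moves (closure unchanged at each step):
  Destabilize: the word has the form β·s5 where s5 occurs only as the final letter (β ∈ B_5); drop it and the last strand → 5 strands.
  Deconjugate: the word is γ·β·γ⁻¹ with γ = s1^-1 (prefix) and γ⁻¹ = s1 (suffix); strip both.
Reduced to β = s2^-1 s3 s4 s1 s3 s2^-1 s1 s1 s4 s1 on 5 strands, 10 crossings.
Braid B: s2^-1 s2^-1 s3 s4 s1 s3 s2^-1 s1 s1 s4 s1 s5^-1 s2 on 6 strands reduces by inverse Markov moves (closure unchanged at each step):
  Deconjugate: the word is γ·β·γ⁻¹ with γ = s2^-1 (prefix) and γ⁻¹ = s2 (suffix); strip both.
  Destabilize: the word has the form β·s5^-1 where s5^-1 occurs only as the final letter (β ∈ B_5); drop it and the last strand → 5 strands.
Reduced to β = s2^-1 s3 s4 s1 s3 s2^-1 s1 s1 s4 s1 on 5 strands, 10 crossings.
Both give the same β = s2^-1 s3 s4 s1 s3 s2^-1 s1 s1 s4 s1 on 5 strands, so one state sum suffices:
Braid: s2^-1 s3 s4 s1 s3 s2^-1 s1 s1 s4 s1 on 5 strands, 10 crossings.
Writhe w = (#positive) - (#negative) = 8 - 2 = 6.
Computing the Kauffman bracket via state sum. There are 2^10 = 1024 states.
Smooth each crossing (0=||, 1=⌣⌢); contribution A^(Σ sign_k(1-2s_k)) * d^(L-1).
Tabulate the states by total A-exponent and number of loops L (A-exp: L × count):
  A^10: L=5 ×1
  A^8: L=4 ×10
  A^6: L=3 ×39, L=5 ×6
  A^4: L=2 ×68, L=4 ×51, L=6 ×1
  A^2: L=1 ×44, L=3 ×139, L=5 ×27
  A^0: L=2 ×126, L=4 ×118, L=6 ×8
  A^-2: L=1 ×11, L=3 ×140, L=5 ×58, L=7 ×1
  A^-4: L=2 ×19, L=4 ×85, L=6 ×16
  A^-6: L=3 ×15, L=5 ×28, L=7 ×2
  A^-8: L=4 ×6, L=6 ×4
  A^-10: L=5 ×1
Each group contributes A^e * Σ count * d^(L-1):
Powers of d = -A^2 - A^-2: d^2 = A^4 + 2 + A^-4; d^3 = -A^6 - 3*A^2 - 3*A^-2 - A^-6; d^4 = A^8 + 4*A^4 + 6 + 4*A^-4 + A^-8; d^5 = -A^10 - 5*A^6 - 10*A^2 - 10*A^-2 - 5*A^-6 - A^-10; d^6 = A^12 + 6*A^8 + 15*A^4 + 20 + 15*A^-4 + 6*A^-8 + A^-12.
  A^10 * (d^4) = A^18 + 4*A^14 + 6*A^10 + 4*A^6 + A^2
  A^8 * (10*d^3) = -10*A^14 - 30*A^10 - 30*A^6 - 10*A^2
  A^6 * (39*d^2 + 6*d^4) = 6*A^14 + 63*A^10 + 114*A^6 + 63*A^2 + 6*A^-2
  A^4 * (68*d + 51*d^3 + d^5) = -A^14 - 56*A^10 - 231*A^6 - 231*A^2 - 56*A^-2 - A^-6
  A^2 * (44 + 139*d^2 + 27*d^4) = 27*A^10 + 247*A^6 + 484*A^2 + 247*A^-2 + 27*A^-6
  A^0 * (126*d + 118*d^3 + 8*d^5) = -8*A^10 - 158*A^6 - 560*A^2 - 560*A^-2 - 158*A^-6 - 8*A^-10
  A^-2 * (11 + 140*d^2 + 58*d^4 + d^6) = A^10 + 64*A^6 + 387*A^2 + 659*A^-2 + 387*A^-6 + 64*A^-10 + A^-14
  A^-4 * (19*d + 85*d^3 + 16*d^5) = -16*A^6 - 165*A^2 - 434*A^-2 - 434*A^-6 - 165*A^-10 - 16*A^-14
  A^-6 * (15*d^2 + 28*d^4 + 2*d^6) = 2*A^6 + 40*A^2 + 157*A^-2 + 238*A^-6 + 157*A^-10 + 40*A^-14 + 2*A^-18
  A^-8 * (6*d^3 + 4*d^5) = -4*A^2 - 26*A^-2 - 58*A^-6 - 58*A^-10 - 26*A^-14 - 4*A^-18
  A^-10 * (d^4) = A^-2 + 4*A^-6 + 6*A^-10 + 4*A^-14 + A^-18
Summing the groups: <K> = A^18 - A^14 + 3*A^10 - 4*A^6 + 5*A^2 - 6*A^-2 + 5*A^-6 - 4*A^-10 + 3*A^-14 - A^-18
Normalise by the writhe: (-A^3)^(-w) = (-A^3)^(-6) = A^-18, so f(A) = A^-18 * <K> = 1 - A^-4 + 3*A^-8 - 4*A^-12 + 5*A^-16 - 6*A^-20 + 5*A^-24 - 4*A^-28 + 3*A^-32 - A^-36.
Substitute A = t^(-1/4), i.e. A^e → t^(-e/4): V(t) = -t^9 + 3*t^8 - 4*t^7 + 5*t^6 - 6*t^5 + 5*t^4 - 4*t^3 + 3*t^2 - t + 1

Answer: -t^9 + 3*t^8 - 4*t^7 + 5*t^6 - 6*t^5 + 5*t^4 - 4*t^3 + 3*t^2 - t + 1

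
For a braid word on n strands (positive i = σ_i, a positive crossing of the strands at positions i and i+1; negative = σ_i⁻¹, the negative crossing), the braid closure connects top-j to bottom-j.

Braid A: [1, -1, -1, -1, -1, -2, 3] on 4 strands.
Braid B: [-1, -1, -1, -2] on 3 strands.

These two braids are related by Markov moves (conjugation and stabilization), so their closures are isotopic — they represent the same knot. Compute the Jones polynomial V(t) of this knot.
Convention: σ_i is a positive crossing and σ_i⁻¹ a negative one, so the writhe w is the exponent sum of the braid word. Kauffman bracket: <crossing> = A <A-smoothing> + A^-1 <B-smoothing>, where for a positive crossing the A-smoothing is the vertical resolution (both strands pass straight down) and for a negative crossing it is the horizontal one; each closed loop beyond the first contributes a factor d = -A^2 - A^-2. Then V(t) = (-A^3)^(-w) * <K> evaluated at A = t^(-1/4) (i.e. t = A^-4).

t^-1 + t^-3 - t^-4

Derivation:
Markov-equivalent braids have isotopic closures, hence identical knot invariants. Strip the Markov moves from each word to reach a common short braid β, then compute V(t) once on β.
Braid A: s1 s1^-1 s1^-1 s1^-1 s1^-1 s2^-1 s3 on 4 strands reduces by inverse Markov moves (closure unchanged at each step):
  Destabilize: the word has the form β·s3 where s3 occurs only as the final letter (β ∈ B_3); drop it and the last strand → 3 strands.
  Destabilize: the word has the form β·s2^-1 where s2^-1 occurs only as the final letter (β ∈ B_2); drop it and the last strand → 2 strands.
  Deconjugate: the word is γ·β·γ⁻¹ with γ = s1 (prefix) and γ⁻¹ = s1^-1 (suffix); strip both.
Reduced to β = s1^-1 s1^-1 s1^-1 on 2 strands, 3 crossings.
Braid B: s1^-1 s1^-1 s1^-1 s2^-1 on 3 strands reduces by inverse Markov moves (closure unchanged at each step):
  Destabilize: the word has the form β·s2^-1 where s2^-1 occurs only as the final letter (β ∈ B_2); drop it and the last strand → 2 strands.
Reduced to β = s1^-1 s1^-1 s1^-1 on 2 strands, 3 crossings.
Both give the same β = s1^-1 s1^-1 s1^-1 on 2 strands, so one state sum suffices:
Braid: s1^-1 s1^-1 s1^-1 on 2 strands, 3 crossings.
Writhe w = (#positive) - (#negative) = 0 - 3 = -3.
Computing the Kauffman bracket via state sum. There are 2^3 = 8 states.
Each crossing splits two ways (0=vertical, 1=horizontal). The state's weight is A^(#A-smoothings - #B-smoothings) * d^(loops - 1).
  state 000: A-exp=-3, loops=2, term = A^-3 * d^1
  state 001: A-exp=-1, loops=1, term = A^-1 * d^0
  state 010: A-exp=-1, loops=1, term = A^-1 * d^0
  state 011: A-exp=+1, loops=2, term = A^1 * d^1
  state 100: A-exp=-1, loops=1, term = A^-1 * d^0
  state 101: A-exp=+1, loops=2, term = A^1 * d^1
  state 110: A-exp=+1, loops=2, term = A^1 * d^1
  state 111: A-exp=+3, loops=3, term = A^3 * d^2
Collect the terms by A-exponent (count of states per loop number):
Powers of d = -A^2 - A^-2: d^2 = A^4 + 2 + A^-4.
  A^3 * (d^2) = A^7 + 2*A^3 + A^-1
  A^1 * (3*d) = -3*A^3 - 3*A^-1
  A^-1 * (3) = 3*A^-1
  A^-3 * (d) = -A^-1 - A^-5
Summing the groups: <K> = A^7 - A^3 - A^-5
Normalise by the writhe: (-A^3)^(-w) = (-A^3)^(3) = -A^9, so f(A) = -A^9 * <K> = -A^16 + A^12 + A^4.
Substitute A = t^(-1/4), i.e. A^e → t^(-e/4): V(t) = t^-1 + t^-3 - t^-4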